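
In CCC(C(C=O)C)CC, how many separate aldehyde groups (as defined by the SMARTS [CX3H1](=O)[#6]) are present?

1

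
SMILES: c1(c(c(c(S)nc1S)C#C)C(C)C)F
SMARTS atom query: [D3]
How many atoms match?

6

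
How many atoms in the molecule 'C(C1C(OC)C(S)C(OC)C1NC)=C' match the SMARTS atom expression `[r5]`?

The query [r5] means: r5 matches atoms in a five-membered ring.
Check the 14 heavy atoms by environment: 5× C (in 5-ring) → match; 5× C (acyclic) → no; 2× O (acyclic) → no; 1× N (acyclic) → no; 1× S (acyclic) → no.
That gives 5 matching atoms.

5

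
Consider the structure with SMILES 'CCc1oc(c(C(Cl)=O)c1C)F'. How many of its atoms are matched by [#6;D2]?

The query [#6;D2] means: any carbon bonded to exactly two heavy atoms.
Check the 12 heavy atoms by environment: 1× o (aromatic, D2) → no; 4× c (aromatic, D3) → no; 1× F (D1) → no; 1× C (D3) → no; 1× O (D1) → no; 1× Cl (D1) → no; 1× C (D2) → match; 2× C (D1) → no.
That gives 1 matching atom.

1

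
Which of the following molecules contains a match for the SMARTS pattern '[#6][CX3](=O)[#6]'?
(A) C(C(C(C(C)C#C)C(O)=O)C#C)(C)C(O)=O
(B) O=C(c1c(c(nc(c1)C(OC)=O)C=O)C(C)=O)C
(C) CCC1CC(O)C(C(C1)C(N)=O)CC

B

[#6][CX3](=O)[#6] describes a carbonyl carbon (no H) flanked by two carbons (a ketone).
(A) has a carboxylic acid group (-C(=O)OH) but one neighbour of the carbonyl carbon is O, not C.
(B) contains an acetyl/ketone group (-C(=O)CH3), which satisfies every atom and bond constraint.
(C) has a primary amide (-C(=O)NH2) but one neighbour of the carbonyl carbon is N, not C.
So the answer is (B).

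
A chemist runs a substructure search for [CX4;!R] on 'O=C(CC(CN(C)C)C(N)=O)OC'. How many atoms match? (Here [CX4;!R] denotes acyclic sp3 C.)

The query [CX4;!R] means: aliphatic carbon with four total connections, not in a ring.
Check the 13 heavy atoms by environment: 6× C (X4, acyclic) → match; 2× C (X3, acyclic) → no; 2× O (X1, acyclic) → no; 2× N (X3, acyclic) → no; 1× O (X2, acyclic) → no.
That gives 6 matching atoms.

6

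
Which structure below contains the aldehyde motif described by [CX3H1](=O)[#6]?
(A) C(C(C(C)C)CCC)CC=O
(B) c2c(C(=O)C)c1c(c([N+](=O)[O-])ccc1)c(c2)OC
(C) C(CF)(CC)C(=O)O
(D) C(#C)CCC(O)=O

[CX3H1](=O)[#6] describes an sp2 carbon with one H, double-bonded to O and single-bonded to carbon (an aldehyde).
(A) contains an aldehyde (-CHO), which satisfies every atom and bond constraint.
(B) has an acetyl/ketone group (-C(=O)CH3) but the carbonyl carbon has H0 (two carbon neighbours), not H1.
(C) has a carboxylic acid group (-C(=O)OH) but the carbonyl carbon has H0 and is bonded to O, not H1.
(D) has a carboxylic acid group (-C(=O)OH) but the carbonyl carbon has H0 and is bonded to O, not H1.
So the answer is (A).

A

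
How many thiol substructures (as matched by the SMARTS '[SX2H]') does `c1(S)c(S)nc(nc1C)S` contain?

3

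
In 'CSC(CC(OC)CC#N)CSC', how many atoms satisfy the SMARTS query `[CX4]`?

8

Check the 13 heavy atoms by environment: 8× C (X4) → match; 2× S (X2) → no; 1× O (X2) → no; 1× C (X2) → no; 1× N (X1) → no.
That gives 8 matching atoms.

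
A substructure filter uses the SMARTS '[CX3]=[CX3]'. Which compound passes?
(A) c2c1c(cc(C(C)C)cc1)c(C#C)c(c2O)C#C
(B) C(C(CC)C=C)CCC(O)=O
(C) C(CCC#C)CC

B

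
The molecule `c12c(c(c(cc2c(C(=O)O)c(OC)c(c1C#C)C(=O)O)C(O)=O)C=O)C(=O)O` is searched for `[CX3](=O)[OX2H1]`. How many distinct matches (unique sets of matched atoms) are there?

[CX3](=O)[OX2H1] is the SMARTS for a carboxylic acid: an sp2 carbon double-bonded to O and single-bonded to an -OH oxygen.
The molecule carries 4 separate instances of a carboxylic acid group (-C(=O)OH) meeting every constraint; each maps to a distinct set of atoms, giving 4 matches.

4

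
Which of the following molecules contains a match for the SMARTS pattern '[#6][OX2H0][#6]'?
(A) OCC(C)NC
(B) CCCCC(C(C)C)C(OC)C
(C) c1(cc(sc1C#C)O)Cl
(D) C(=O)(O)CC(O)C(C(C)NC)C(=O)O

[#6][OX2H0][#6] describes an aliphatic oxygen bridging two carbons with no H on the oxygen (an ether).
(A) has a hydroxyl group (-OH) but the oxygen has H1, not H0 bridging two carbons.
(B) contains a methoxy ether (-OCH3), which satisfies every atom and bond constraint.
(C) has a hydroxyl group (-OH) but the oxygen has H1, not H0 bridging two carbons.
(D) has a carboxylic acid group (-C(=O)OH) but the -OH oxygen has H1; the =O is OX1, not OX2.
So the answer is (B).

B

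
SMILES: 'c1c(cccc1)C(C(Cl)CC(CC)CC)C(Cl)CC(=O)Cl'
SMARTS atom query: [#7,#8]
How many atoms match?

1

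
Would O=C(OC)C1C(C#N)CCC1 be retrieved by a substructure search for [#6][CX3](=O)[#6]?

The pattern [#6][CX3](=O)[#6] describes a carbonyl carbon (no H) flanked by two carbons — a ketone.
The closest candidate here is a methyl-ester group (-C(=O)OCH3), but one neighbour of the carbonyl carbon is O, not C. No other fragment satisfies the full query, so there is no match.

No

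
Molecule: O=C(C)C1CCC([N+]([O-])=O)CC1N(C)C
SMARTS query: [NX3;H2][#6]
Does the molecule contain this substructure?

No

The pattern [NX3;H2][#6] describes a trivalent nitrogen with two H attached to carbon — a primary amine.
The closest candidate here is a nitro group (-[N+](=O)[O-]), but the nitrogen is [N+] with no H, not NX3H2. No other fragment satisfies the full query, so there is no match.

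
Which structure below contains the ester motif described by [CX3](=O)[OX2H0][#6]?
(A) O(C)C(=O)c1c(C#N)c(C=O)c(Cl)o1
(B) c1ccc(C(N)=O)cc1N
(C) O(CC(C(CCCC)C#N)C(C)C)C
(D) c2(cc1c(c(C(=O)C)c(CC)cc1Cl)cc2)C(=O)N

[CX3](=O)[OX2H0][#6] describes a carbonyl carbon bonded to an oxygen that is itself bonded to carbon (no H on that O) (an ester).
(A) contains a methyl-ester group (-C(=O)OCH3), which satisfies every atom and bond constraint.
(B) has a primary amide (-C(=O)NH2) but the carbonyl is bonded to N, not to an O-C linkage.
(C) has a methoxy ether (-OCH3) but the ether oxygen is not adjacent to a C=O carbon.
(D) has a primary amide (-C(=O)NH2) but the carbonyl is bonded to N, not to an O-C linkage.
So the answer is (A).

A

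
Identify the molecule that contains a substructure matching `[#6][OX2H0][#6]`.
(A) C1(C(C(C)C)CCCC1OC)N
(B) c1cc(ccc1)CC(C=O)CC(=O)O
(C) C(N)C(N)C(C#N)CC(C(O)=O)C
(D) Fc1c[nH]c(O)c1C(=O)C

A

[#6][OX2H0][#6] describes an aliphatic oxygen bridging two carbons with no H on the oxygen (an ether).
(A) contains a methoxy ether (-OCH3), which satisfies every atom and bond constraint.
(B) has a carboxylic acid group (-C(=O)OH) but the -OH oxygen has H1; the =O is OX1, not OX2.
(C) has a carboxylic acid group (-C(=O)OH) but the -OH oxygen has H1; the =O is OX1, not OX2.
(D) has a hydroxyl group (-OH) but the oxygen has H1, not H0 bridging two carbons.
So the answer is (A).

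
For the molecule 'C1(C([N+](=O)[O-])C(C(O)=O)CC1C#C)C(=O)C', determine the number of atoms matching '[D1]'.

7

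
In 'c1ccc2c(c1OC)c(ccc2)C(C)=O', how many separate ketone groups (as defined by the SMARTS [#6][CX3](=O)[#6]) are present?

[#6][CX3](=O)[#6] is the SMARTS for a ketone: a carbonyl carbon (no H) flanked by two carbons.
Exactly one fragment in the molecule meets all constraints, giving 1 match.

1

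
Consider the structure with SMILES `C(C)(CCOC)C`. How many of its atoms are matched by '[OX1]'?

0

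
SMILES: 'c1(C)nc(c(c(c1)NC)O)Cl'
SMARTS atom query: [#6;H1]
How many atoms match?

1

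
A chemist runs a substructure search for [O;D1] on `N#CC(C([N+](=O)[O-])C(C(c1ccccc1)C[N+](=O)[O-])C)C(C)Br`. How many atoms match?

The query [O;D1] means: aliphatic oxygen bonded to exactly one heavy atom.
Check the 23 heavy atoms by environment: 2× C (D2) → no; 5× C (D3) → no; 2× C (D1) → no; 1× c (aromatic, D3) → no; 5× c (aromatic, D2) → no; 1× Br (D1) → no; 2× N (charge +1, D3) → no; 2× O (charge -1, D1) → match; 2× O (D1) → match; 1× N (D1) → no.
Summing the matching environments: 2 + 2 = 4 matching atoms.

4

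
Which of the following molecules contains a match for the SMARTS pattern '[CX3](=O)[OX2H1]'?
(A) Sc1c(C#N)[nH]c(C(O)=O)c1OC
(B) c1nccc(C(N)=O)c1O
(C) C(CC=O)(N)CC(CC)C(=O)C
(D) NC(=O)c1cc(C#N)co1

[CX3](=O)[OX2H1] describes an sp2 carbon double-bonded to O and single-bonded to an -OH oxygen (a carboxylic acid).
(A) contains a carboxylic acid group (-C(=O)OH), which satisfies every atom and bond constraint.
(B) has a primary amide (-C(=O)NH2) but the carbonyl is bonded to N, not to an -OH oxygen.
(C) has an aldehyde (-CHO) but there is no singly-bonded oxygen on the carbonyl carbon.
(D) has a primary amide (-C(=O)NH2) but the carbonyl is bonded to N, not to an -OH oxygen.
So the answer is (A).

A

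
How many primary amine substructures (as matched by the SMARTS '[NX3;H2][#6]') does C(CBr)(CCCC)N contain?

1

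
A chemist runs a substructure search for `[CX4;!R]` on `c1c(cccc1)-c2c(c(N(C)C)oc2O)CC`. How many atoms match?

4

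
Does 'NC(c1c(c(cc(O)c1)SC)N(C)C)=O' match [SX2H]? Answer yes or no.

No

The pattern [SX2H] describes an aliphatic sulfur with two connections, one being H — a thiol.
The closest candidate here is a methylthio ether (-SCH3), but the sulfur has H0 (bonded to two carbons), not H1. No other fragment satisfies the full query, so there is no match.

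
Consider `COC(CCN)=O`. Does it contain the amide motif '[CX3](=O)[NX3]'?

No

The pattern [CX3](=O)[NX3] describes a carbonyl carbon bonded to a trivalent nitrogen — an amide.
The closest candidate here is a primary amino group (-NH2), but the -NH2 is not attached to a carbonyl carbon. No other fragment satisfies the full query, so there is no match.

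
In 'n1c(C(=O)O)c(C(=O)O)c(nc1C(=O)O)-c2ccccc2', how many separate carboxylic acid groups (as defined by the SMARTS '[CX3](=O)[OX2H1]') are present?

[CX3](=O)[OX2H1] is the SMARTS for a carboxylic acid: an sp2 carbon double-bonded to O and single-bonded to an -OH oxygen.
The molecule carries 3 separate instances of a carboxylic acid group (-C(=O)OH) meeting every constraint; each maps to a distinct set of atoms, giving 3 matches.

3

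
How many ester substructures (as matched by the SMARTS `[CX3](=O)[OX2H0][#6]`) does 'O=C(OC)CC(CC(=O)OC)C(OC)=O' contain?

[CX3](=O)[OX2H0][#6] is the SMARTS for an ester: a carbonyl carbon bonded to an oxygen that is itself bonded to carbon (no H on that O).
The molecule carries 3 separate instances of a methyl-ester group (-C(=O)OCH3) meeting every constraint; each maps to a distinct set of atoms, giving 3 matches.

3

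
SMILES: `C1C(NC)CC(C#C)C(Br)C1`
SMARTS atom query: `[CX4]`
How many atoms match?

7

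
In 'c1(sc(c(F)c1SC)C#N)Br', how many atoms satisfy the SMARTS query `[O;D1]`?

0

Check the 11 heavy atoms by environment: 1× s (aromatic, D2) → no; 4× c (aromatic, D3) → no; 1× C (D2) → no; 1× N (D1) → no; 1× F (D1) → no; 1× Br (D1) → no; 1× S (D2) → no; 1× C (D1) → no.
No environment satisfies the query, so 0 matching atoms.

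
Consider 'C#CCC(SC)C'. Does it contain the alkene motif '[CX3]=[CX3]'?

The pattern [CX3]=[CX3] describes a non-aromatic C=C double bond between two sp2 carbons — an alkene.
The closest candidate here is an ethynyl group (-C#CH), but the C-C bond is a triple bond, not a double bond. No other fragment satisfies the full query, so there is no match.

No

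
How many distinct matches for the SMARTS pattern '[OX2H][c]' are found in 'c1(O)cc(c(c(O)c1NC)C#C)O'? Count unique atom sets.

3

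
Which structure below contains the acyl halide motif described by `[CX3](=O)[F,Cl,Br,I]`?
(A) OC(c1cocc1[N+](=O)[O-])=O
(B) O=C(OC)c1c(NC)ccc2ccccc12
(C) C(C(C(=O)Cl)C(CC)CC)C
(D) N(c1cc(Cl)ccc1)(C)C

C

[CX3](=O)[F,Cl,Br,I] describes a carbonyl carbon bonded to a halogen (an acyl halide).
(A) has a carboxylic acid group (-C(=O)OH) but the carbonyl is bonded to -OH, not to a halogen.
(B) has a methyl-ester group (-C(=O)OCH3) but the carbonyl is bonded to -O-C, not to a halogen.
(C) contains an acyl chloride (-C(=O)Cl), which satisfies every atom and bond constraint.
(D) has a chloro substituent but the Cl is not on a carbonyl carbon.
So the answer is (C).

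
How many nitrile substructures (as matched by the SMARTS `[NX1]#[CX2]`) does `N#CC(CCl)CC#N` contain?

2

[NX1]#[CX2] is the SMARTS for a nitrile: a nitrogen triple-bonded to a two-connected carbon.
The molecule carries 2 separate instances of a nitrile (-C#N) meeting every constraint; each maps to a distinct set of atoms, giving 2 matches.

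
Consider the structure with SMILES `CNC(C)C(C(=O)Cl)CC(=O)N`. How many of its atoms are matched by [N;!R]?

2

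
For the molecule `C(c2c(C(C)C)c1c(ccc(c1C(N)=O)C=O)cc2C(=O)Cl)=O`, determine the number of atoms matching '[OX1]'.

4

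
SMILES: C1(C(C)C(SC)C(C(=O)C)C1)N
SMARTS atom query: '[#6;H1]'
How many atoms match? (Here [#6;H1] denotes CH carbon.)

4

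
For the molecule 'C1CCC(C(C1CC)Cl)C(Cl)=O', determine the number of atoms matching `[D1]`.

4

The query [D1] means: atom with exactly one heavy-atom neighbour (degree 1).
Check the 12 heavy atoms by environment: 4× C (D3) → no; 4× C (D2) → no; 1× C (D1) → match; 1× O (D1) → match; 2× Cl (D1) → match.
Summing the matching environments: 1 + 1 + 2 = 4 matching atoms.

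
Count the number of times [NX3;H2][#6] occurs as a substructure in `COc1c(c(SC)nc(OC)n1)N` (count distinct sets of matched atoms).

1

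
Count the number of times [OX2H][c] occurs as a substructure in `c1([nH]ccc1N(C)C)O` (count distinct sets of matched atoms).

1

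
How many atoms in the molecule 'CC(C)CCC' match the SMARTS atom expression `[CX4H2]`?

2

The query [CX4H2] means: sp3 carbon (X4) with exactly two hydrogens.
Check the 6 heavy atoms by environment: 2× C (H2, X4) → match; 1× C (H1, X4) → no; 3× C (H3, X4) → no.
That gives 2 matching atoms.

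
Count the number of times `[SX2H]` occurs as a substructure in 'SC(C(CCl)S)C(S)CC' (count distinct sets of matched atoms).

3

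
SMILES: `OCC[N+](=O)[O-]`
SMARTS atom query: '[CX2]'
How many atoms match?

0

The query [CX2] means: C with X2: aliphatic carbon with exactly 2 total connections.
Check the 6 heavy atoms by environment: 2× C (X4) → no; 1× O (X2) → no; 1× N (charge +1, X3) → no; 1× O (charge -1, X1) → no; 1× O (X1) → no.
No environment satisfies the query, so 0 matching atoms.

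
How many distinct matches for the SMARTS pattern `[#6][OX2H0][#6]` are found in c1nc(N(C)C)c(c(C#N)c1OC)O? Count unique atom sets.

1

[#6][OX2H0][#6] is the SMARTS for an ether: an aliphatic oxygen bridging two carbons with no H on the oxygen.
Exactly one fragment in the molecule meets all constraints, giving 1 match.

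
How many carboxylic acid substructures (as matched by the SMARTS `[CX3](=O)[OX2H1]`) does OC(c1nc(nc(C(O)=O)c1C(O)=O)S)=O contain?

[CX3](=O)[OX2H1] is the SMARTS for a carboxylic acid: an sp2 carbon double-bonded to O and single-bonded to an -OH oxygen.
The molecule carries 3 separate instances of a carboxylic acid group (-C(=O)OH) meeting every constraint; each maps to a distinct set of atoms, giving 3 matches.

3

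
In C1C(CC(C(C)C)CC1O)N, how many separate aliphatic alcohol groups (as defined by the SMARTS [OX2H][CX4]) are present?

1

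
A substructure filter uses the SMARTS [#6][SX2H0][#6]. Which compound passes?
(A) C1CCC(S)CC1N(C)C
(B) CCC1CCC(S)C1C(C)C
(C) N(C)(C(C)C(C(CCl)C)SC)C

C

[#6][SX2H0][#6] describes an aliphatic sulfur bridging two carbons with no H on the sulfur (a thioether).
(A) has a thiol (-SH) but the sulfur has H1, not H0 bridging two carbons.
(B) has a thiol (-SH) but the sulfur has H1, not H0 bridging two carbons.
(C) contains a methylthio ether (-SCH3), which satisfies every atom and bond constraint.
So the answer is (C).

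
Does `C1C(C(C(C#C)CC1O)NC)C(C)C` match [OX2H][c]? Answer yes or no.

The pattern [OX2H][c] describes a hydroxyl oxygen attached to an aromatic carbon — a phenol.
The closest candidate here is a hydroxyl group (-OH), but the -OH is on an aliphatic carbon, not an aromatic c. No other fragment satisfies the full query, so there is no match.

No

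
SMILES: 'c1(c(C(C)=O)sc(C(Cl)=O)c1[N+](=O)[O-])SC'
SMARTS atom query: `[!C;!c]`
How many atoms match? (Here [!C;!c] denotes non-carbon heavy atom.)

8

Check the 16 heavy atoms by environment: 1× s (aromatic) → match; 4× c (aromatic) → no; 1× N (charge +1) → match; 1× O (charge -1) → match; 3× O → match; 4× C → no; 1× Cl → match; 1× S → match.
Summing the matching environments: 1 + 1 + 1 + 3 + 1 + 1 = 8 matching atoms.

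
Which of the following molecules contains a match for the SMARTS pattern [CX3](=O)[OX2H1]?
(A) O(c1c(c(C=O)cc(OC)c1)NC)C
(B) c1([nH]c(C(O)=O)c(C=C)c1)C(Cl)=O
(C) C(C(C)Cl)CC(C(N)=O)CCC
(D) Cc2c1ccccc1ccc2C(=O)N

[CX3](=O)[OX2H1] describes an sp2 carbon double-bonded to O and single-bonded to an -OH oxygen (a carboxylic acid).
(A) has an aldehyde (-CHO) but there is no singly-bonded oxygen on the carbonyl carbon.
(B) contains a carboxylic acid group (-C(=O)OH), which satisfies every atom and bond constraint.
(C) has a primary amide (-C(=O)NH2) but the carbonyl is bonded to N, not to an -OH oxygen.
(D) has a primary amide (-C(=O)NH2) but the carbonyl is bonded to N, not to an -OH oxygen.
So the answer is (B).

B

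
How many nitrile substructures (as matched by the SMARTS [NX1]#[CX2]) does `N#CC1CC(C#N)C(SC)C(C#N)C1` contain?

[NX1]#[CX2] is the SMARTS for a nitrile: a nitrogen triple-bonded to a two-connected carbon.
The molecule carries 3 separate instances of a nitrile (-C#N) meeting every constraint; each maps to a distinct set of atoms, giving 3 matches.

3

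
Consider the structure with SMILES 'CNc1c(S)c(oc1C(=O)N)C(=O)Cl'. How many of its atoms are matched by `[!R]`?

The query [!R] means: !R matches any atom not in a ring.
Check the 14 heavy atoms by environment: 1× o (aromatic, in 5-ring) → no; 4× c (aromatic, in 5-ring) → no; 3× C (acyclic) → match; 2× O (acyclic) → match; 1× Cl (acyclic) → match; 2× N (acyclic) → match; 1× S (acyclic) → match.
Summing the matching environments: 3 + 2 + 1 + 2 + 1 = 9 matching atoms.

9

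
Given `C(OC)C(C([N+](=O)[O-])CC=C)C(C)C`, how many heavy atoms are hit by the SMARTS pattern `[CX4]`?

8

The query [CX4] means: C with X4: aliphatic carbon with exactly 4 total connections (bonds + H).
Check the 14 heavy atoms by environment: 8× C (X4) → match; 1× N (charge +1, X3) → no; 1× O (charge -1, X1) → no; 1× O (X1) → no; 1× O (X2) → no; 2× C (X3) → no.
That gives 8 matching atoms.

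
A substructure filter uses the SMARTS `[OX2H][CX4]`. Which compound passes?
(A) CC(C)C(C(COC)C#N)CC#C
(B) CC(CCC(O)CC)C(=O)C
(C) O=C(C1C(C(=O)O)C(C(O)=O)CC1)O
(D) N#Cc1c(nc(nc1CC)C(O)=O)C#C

[OX2H][CX4] describes a hydroxyl oxygen bound to an sp3 (X4) carbon (an aliphatic alcohol).
(A) has a methoxy ether (-OCH3) but the oxygen has H0 (ether), not H1.
(B) contains a hydroxyl group (-OH), which satisfies every atom and bond constraint.
(C) has a carboxylic acid group (-C(=O)OH) but the -OH is on a CX3 carbonyl carbon, not a CX4 carbon.
(D) has a carboxylic acid group (-C(=O)OH) but the -OH is on a CX3 carbonyl carbon, not a CX4 carbon.
So the answer is (B).

B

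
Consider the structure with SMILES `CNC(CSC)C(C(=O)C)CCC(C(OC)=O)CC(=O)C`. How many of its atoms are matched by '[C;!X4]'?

3

The query [C;!X4] means: aliphatic carbon that does not have four total connections.
Check the 21 heavy atoms by environment: 12× C (X4) → no; 3× C (X3) → match; 3× O (X1) → no; 1× N (X3) → no; 1× S (X2) → no; 1× O (X2) → no.
That gives 3 matching atoms.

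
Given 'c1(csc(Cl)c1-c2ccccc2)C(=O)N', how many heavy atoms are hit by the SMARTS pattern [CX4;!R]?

0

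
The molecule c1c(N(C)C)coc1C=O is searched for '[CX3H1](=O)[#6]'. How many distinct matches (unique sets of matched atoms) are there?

1

[CX3H1](=O)[#6] is the SMARTS for an aldehyde: an sp2 carbon with one H, double-bonded to O and single-bonded to carbon.
Exactly one fragment in the molecule meets all constraints, giving 1 match.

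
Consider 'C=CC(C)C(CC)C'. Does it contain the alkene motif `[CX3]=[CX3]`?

Yes

The pattern [CX3]=[CX3] describes a non-aromatic C=C double bond between two sp2 carbons — an alkene.
The molecule carries a vinyl group (-CH=CH2), whose atoms satisfy every constraint of the query, so the pattern matches.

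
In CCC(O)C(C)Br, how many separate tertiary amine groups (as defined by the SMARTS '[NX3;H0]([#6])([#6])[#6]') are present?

[NX3;H0]([#6])([#6])[#6] is the SMARTS for a tertiary amine: a trivalent nitrogen with no H, bonded to three carbons.
No fragment in the molecule satisfies every constraint, giving 0 matches.

0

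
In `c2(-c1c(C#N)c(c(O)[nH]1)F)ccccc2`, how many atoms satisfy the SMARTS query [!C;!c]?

4

The query [!C;!c] means: neither aliphatic nor aromatic carbon — same as [!#6].
Check the 15 heavy atoms by environment: 1× n (aromatic) → match; 10× c (aromatic) → no; 1× F → match; 1× O → match; 1× C → no; 1× N → match.
Summing the matching environments: 1 + 1 + 1 + 1 = 4 matching atoms.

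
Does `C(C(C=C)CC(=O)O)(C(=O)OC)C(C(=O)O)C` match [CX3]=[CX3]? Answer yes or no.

Yes

The pattern [CX3]=[CX3] describes a non-aromatic C=C double bond between two sp2 carbons — an alkene.
The molecule carries a vinyl group (-CH=CH2), whose atoms satisfy every constraint of the query, so the pattern matches.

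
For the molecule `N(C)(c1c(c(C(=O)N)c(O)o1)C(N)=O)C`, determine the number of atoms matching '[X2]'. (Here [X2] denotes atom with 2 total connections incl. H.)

2

Check the 15 heavy atoms by environment: 1× o (aromatic, X2) → match; 4× c (aromatic, X3) → no; 1× O (X2) → match; 2× C (X3) → no; 2× O (X1) → no; 3× N (X3) → no; 2× C (X4) → no.
Summing the matching environments: 1 + 1 = 2 matching atoms.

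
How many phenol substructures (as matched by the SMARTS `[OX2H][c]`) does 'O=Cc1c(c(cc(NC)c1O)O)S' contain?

2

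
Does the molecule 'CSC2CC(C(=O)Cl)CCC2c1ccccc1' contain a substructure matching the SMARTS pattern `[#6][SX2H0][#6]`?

Yes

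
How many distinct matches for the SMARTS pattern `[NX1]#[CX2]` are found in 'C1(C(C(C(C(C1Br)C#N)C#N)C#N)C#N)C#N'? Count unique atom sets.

5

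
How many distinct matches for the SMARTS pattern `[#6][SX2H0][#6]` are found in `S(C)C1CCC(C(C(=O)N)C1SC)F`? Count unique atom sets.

2

[#6][SX2H0][#6] is the SMARTS for a thioether: an aliphatic sulfur bridging two carbons with no H on the sulfur.
The molecule carries 2 separate instances of a methylthio ether (-SCH3) meeting every constraint; each maps to a distinct set of atoms, giving 2 matches.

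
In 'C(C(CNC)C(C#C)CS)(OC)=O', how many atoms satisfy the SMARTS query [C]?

9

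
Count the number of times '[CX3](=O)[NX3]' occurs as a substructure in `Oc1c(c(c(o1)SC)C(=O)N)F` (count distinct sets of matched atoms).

1

[CX3](=O)[NX3] is the SMARTS for an amide: a carbonyl carbon bonded to a trivalent nitrogen.
Exactly one fragment in the molecule meets all constraints, giving 1 match.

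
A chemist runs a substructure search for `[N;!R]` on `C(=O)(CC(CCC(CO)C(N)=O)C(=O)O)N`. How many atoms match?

The query [N;!R] means: aliphatic nitrogen not in a ring.
Check the 16 heavy atoms by environment: 9× C (acyclic) → no; 5× O (acyclic) → no; 2× N (acyclic) → match.
That gives 2 matching atoms.

2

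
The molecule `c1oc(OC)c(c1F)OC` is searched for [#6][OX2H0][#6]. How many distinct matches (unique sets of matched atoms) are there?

[#6][OX2H0][#6] is the SMARTS for an ether: an aliphatic oxygen bridging two carbons with no H on the oxygen.
The molecule carries 2 separate instances of a methoxy ether (-OCH3) meeting every constraint; each maps to a distinct set of atoms, giving 2 matches.

2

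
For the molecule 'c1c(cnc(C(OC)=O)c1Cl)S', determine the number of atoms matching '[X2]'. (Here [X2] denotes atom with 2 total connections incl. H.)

3

The query [X2] means: any atom with exactly two total connections (bonds + H).
Check the 12 heavy atoms by environment: 1× n (aromatic, X2) → match; 5× c (aromatic, X3) → no; 1× S (X2) → match; 1× C (X3) → no; 1× O (X1) → no; 1× O (X2) → match; 1× C (X4) → no; 1× Cl (X1) → no.
Summing the matching environments: 1 + 1 + 1 = 3 matching atoms.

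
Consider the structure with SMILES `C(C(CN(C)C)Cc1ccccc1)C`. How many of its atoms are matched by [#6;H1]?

The query [#6;H1] means: any carbon bearing exactly one hydrogen.
Check the 14 heavy atoms by environment: 3× C (H2) → no; 1× C (H1) → match; 1× c (aromatic, H0) → no; 5× c (aromatic, H1) → match; 1× N (H0) → no; 3× C (H3) → no.
Summing the matching environments: 1 + 5 = 6 matching atoms.

6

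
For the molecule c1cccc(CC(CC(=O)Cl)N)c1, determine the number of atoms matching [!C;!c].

Check the 13 heavy atoms by environment: 4× C → no; 1× N → match; 6× c (aromatic) → no; 1× O → match; 1× Cl → match.
Summing the matching environments: 1 + 1 + 1 = 3 matching atoms.

3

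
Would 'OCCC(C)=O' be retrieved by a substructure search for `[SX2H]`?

No

The pattern [SX2H] describes an aliphatic sulfur with two connections, one being H — a thiol.
The closest candidate here is a hydroxyl group (-OH), but it is an -OH, not an -SH. No other fragment satisfies the full query, so there is no match.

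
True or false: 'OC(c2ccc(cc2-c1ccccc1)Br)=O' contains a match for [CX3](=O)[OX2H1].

True

The pattern [CX3](=O)[OX2H1] describes an sp2 carbon double-bonded to O and single-bonded to an -OH oxygen — a carboxylic acid.
The molecule carries a carboxylic acid group (-C(=O)OH), whose atoms satisfy every constraint of the query, so the pattern matches.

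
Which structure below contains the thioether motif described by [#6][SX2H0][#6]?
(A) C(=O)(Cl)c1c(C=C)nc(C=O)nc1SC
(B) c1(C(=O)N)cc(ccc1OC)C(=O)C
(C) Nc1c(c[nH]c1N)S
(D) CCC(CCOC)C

A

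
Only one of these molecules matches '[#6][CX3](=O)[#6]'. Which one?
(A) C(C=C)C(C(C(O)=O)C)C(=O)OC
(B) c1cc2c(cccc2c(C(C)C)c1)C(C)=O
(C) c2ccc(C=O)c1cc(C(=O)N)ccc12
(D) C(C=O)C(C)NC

[#6][CX3](=O)[#6] describes a carbonyl carbon (no H) flanked by two carbons (a ketone).
(A) has a carboxylic acid group (-C(=O)OH) but one neighbour of the carbonyl carbon is O, not C.
(B) contains an acetyl/ketone group (-C(=O)CH3), which satisfies every atom and bond constraint.
(C) has a primary amide (-C(=O)NH2) but one neighbour of the carbonyl carbon is N, not C.
(D) has an aldehyde (-CHO) but the carbonyl carbon has H1, so it is not flanked by two carbons.
So the answer is (B).

B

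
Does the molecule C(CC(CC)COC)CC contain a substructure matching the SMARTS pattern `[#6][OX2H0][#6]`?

Yes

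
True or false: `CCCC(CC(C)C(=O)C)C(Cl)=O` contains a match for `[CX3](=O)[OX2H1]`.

The pattern [CX3](=O)[OX2H1] describes an sp2 carbon double-bonded to O and single-bonded to an -OH oxygen — a carboxylic acid.
The closest candidate here is an acyl chloride (-C(=O)Cl), but the carbonyl is bonded to Cl, not to an -OH oxygen. No other fragment satisfies the full query, so there is no match.

False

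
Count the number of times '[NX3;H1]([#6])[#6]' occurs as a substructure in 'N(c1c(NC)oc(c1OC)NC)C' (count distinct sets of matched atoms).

[NX3;H1]([#6])[#6] is the SMARTS for a secondary amine: a trivalent nitrogen with one H, bonded to two carbons.
The molecule carries 3 separate instances of an N-methylamino group (-NHCH3) meeting every constraint; each maps to a distinct set of atoms, giving 3 matches.

3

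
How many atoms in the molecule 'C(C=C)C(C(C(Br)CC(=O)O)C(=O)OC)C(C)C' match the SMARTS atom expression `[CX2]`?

The query [CX2] means: C with X2: aliphatic carbon with exactly 2 total connections.
Check the 18 heavy atoms by environment: 9× C (X4) → no; 4× C (X3) → no; 2× O (X1) → no; 2× O (X2) → no; 1× Br (X1) → no.
No environment satisfies the query, so 0 matching atoms.

0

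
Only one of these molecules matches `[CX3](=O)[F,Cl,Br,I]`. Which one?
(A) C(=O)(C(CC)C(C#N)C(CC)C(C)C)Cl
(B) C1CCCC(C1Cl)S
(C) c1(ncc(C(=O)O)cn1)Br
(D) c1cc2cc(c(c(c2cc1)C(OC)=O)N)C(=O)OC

A

[CX3](=O)[F,Cl,Br,I] describes a carbonyl carbon bonded to a halogen (an acyl halide).
(A) contains an acyl chloride (-C(=O)Cl), which satisfies every atom and bond constraint.
(B) has a chloro substituent but the Cl is not on a carbonyl carbon.
(C) has a carboxylic acid group (-C(=O)OH) but the carbonyl is bonded to -OH, not to a halogen.
(D) has a methyl-ester group (-C(=O)OCH3) but the carbonyl is bonded to -O-C, not to a halogen.
So the answer is (A).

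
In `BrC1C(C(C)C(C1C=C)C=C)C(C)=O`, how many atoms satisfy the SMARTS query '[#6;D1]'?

4

The query [#6;D1] means: carbon bonded to exactly one heavy atom.
Check the 14 heavy atoms by environment: 6× C (D3) → no; 4× C (D1) → match; 2× C (D2) → no; 1× O (D1) → no; 1× Br (D1) → no.
That gives 4 matching atoms.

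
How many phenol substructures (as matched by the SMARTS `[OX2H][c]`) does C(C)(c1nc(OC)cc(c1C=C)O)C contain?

1

[OX2H][c] is the SMARTS for a phenol: a hydroxyl oxygen attached to an aromatic carbon.
Exactly one fragment in the molecule meets all constraints, giving 1 match.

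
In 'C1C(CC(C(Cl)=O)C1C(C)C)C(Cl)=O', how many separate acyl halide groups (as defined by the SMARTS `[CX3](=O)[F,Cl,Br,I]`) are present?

2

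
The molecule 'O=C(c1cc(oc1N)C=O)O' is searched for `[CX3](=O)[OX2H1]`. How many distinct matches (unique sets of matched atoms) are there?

1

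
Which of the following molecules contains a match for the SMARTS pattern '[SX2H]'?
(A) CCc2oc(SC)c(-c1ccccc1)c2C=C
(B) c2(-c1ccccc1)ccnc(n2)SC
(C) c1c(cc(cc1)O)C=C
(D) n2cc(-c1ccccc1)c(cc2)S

D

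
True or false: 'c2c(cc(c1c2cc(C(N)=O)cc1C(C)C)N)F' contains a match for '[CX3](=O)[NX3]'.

True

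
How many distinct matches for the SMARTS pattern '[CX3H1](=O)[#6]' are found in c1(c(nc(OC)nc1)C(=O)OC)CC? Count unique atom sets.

[CX3H1](=O)[#6] is the SMARTS for an aldehyde: an sp2 carbon with one H, double-bonded to O and single-bonded to carbon.
The molecule has a methyl-ester group (-C(=O)OCH3), but the carbonyl carbon has H0, not H1; nothing else fits, so there are 0 matches.

0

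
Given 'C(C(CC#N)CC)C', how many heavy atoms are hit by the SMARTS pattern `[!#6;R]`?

0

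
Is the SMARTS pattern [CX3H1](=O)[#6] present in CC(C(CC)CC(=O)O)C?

The pattern [CX3H1](=O)[#6] describes an sp2 carbon with one H, double-bonded to O and single-bonded to carbon — an aldehyde.
The closest candidate here is a carboxylic acid group (-C(=O)OH), but the carbonyl carbon has H0 and is bonded to O, not H1. No other fragment satisfies the full query, so there is no match.

No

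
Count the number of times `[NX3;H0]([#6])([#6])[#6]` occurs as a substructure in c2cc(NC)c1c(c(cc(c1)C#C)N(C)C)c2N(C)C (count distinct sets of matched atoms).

2

[NX3;H0]([#6])([#6])[#6] is the SMARTS for a tertiary amine: a trivalent nitrogen with no H, bonded to three carbons.
The molecule carries 2 separate instances of a dimethylamino group (-N(CH3)2) meeting every constraint; each maps to a distinct set of atoms, giving 2 matches.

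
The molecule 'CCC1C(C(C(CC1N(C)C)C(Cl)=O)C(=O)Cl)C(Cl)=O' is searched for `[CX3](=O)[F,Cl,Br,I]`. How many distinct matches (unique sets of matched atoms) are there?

3

[CX3](=O)[F,Cl,Br,I] is the SMARTS for an acyl halide: a carbonyl carbon bonded to a halogen.
The molecule carries 3 separate instances of an acyl chloride (-C(=O)Cl) meeting every constraint; each maps to a distinct set of atoms, giving 3 matches.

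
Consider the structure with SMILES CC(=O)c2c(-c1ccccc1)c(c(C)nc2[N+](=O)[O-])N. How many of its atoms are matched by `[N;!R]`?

2

Check the 20 heavy atoms by environment: 1× n (aromatic, in 6-ring) → no; 11× c (aromatic, in 6-ring) → no; 1× N (charge +1, acyclic) → match; 1× O (charge -1, acyclic) → no; 2× O (acyclic) → no; 3× C (acyclic) → no; 1× N (acyclic) → match.
Summing the matching environments: 1 + 1 = 2 matching atoms.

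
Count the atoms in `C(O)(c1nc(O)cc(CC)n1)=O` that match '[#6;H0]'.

4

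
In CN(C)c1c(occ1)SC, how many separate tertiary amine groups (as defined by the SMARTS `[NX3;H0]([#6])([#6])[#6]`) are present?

[NX3;H0]([#6])([#6])[#6] is the SMARTS for a tertiary amine: a trivalent nitrogen with no H, bonded to three carbons.
Exactly one fragment in the molecule meets all constraints, giving 1 match.

1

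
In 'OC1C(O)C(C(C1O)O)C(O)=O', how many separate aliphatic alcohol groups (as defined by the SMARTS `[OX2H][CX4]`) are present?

4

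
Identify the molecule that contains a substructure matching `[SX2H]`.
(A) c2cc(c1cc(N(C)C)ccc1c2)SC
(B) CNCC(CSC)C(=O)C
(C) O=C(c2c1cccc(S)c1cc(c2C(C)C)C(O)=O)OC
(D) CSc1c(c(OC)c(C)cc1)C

[SX2H] describes an aliphatic sulfur with two connections, one being H (a thiol).
(A) has a methylthio ether (-SCH3) but the sulfur has H0 (bonded to two carbons), not H1.
(B) has a methylthio ether (-SCH3) but the sulfur has H0 (bonded to two carbons), not H1.
(C) contains a thiol (-SH), which satisfies every atom and bond constraint.
(D) has a methylthio ether (-SCH3) but the sulfur has H0 (bonded to two carbons), not H1.
So the answer is (C).

C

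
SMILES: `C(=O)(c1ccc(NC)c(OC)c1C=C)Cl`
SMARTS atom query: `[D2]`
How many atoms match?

Check the 15 heavy atoms by environment: 4× c (aromatic, D3) → no; 2× c (aromatic, D2) → match; 1× O (D2) → match; 3× C (D1) → no; 1× C (D2) → match; 1× N (D2) → match; 1× C (D3) → no; 1× O (D1) → no; 1× Cl (D1) → no.
Summing the matching environments: 2 + 1 + 1 + 1 = 5 matching atoms.

5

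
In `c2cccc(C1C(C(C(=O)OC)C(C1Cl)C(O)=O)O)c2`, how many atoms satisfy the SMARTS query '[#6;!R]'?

3

The query [#6;!R] means: carbon not in any ring.
Check the 20 heavy atoms by environment: 5× C (in 5-ring) → no; 3× C (acyclic) → match; 5× O (acyclic) → no; 6× c (aromatic, in 6-ring) → no; 1× Cl (acyclic) → no.
That gives 3 matching atoms.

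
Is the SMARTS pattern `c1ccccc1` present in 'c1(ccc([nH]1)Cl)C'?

The pattern c1ccccc1 describes six aromatic carbons in a ring — a benzene ring.
The closest candidate here is a methyl group (-CH3), but no six-membered all-carbon aromatic ring is present. No other fragment satisfies the full query, so there is no match.

No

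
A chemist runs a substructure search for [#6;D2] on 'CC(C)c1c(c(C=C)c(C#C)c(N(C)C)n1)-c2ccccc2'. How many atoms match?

7

The query [#6;D2] means: any carbon bonded to exactly two heavy atoms.
Check the 22 heavy atoms by environment: 1× n (aromatic, D2) → no; 6× c (aromatic, D3) → no; 5× c (aromatic, D2) → match; 2× C (D2) → match; 6× C (D1) → no; 1× C (D3) → no; 1× N (D3) → no.
Summing the matching environments: 5 + 2 = 7 matching atoms.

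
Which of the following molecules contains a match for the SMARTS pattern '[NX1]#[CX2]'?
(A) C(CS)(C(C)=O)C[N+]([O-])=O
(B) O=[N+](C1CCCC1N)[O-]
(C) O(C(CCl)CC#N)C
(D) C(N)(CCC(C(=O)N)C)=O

C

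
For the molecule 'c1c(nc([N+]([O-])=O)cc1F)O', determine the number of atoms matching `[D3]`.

4

The query [D3] means: atom with exactly three heavy-atom neighbours.
Check the 11 heavy atoms by environment: 1× n (aromatic, D2) → no; 3× c (aromatic, D3) → match; 2× c (aromatic, D2) → no; 2× O (D1) → no; 1× N (charge +1, D3) → match; 1× O (charge -1, D1) → no; 1× F (D1) → no.
Summing the matching environments: 3 + 1 = 4 matching atoms.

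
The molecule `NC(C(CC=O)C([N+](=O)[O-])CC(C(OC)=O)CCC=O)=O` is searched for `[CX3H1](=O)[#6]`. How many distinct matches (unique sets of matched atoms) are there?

[CX3H1](=O)[#6] is the SMARTS for an aldehyde: an sp2 carbon with one H, double-bonded to O and single-bonded to carbon.
The molecule carries 2 separate instances of an aldehyde (-CHO) meeting every constraint; each maps to a distinct set of atoms, giving 2 matches.

2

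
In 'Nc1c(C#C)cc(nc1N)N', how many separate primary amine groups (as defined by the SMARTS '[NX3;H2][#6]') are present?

3

[NX3;H2][#6] is the SMARTS for a primary amine: a trivalent nitrogen with two H attached to carbon.
The molecule carries 3 separate instances of a primary amino group (-NH2) meeting every constraint; each maps to a distinct set of atoms, giving 3 matches.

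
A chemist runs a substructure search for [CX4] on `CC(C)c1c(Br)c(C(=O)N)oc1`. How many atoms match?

Check the 12 heavy atoms by environment: 1× o (aromatic, X2) → no; 4× c (aromatic, X3) → no; 1× C (X3) → no; 1× O (X1) → no; 1× N (X3) → no; 3× C (X4) → match; 1× Br (X1) → no.
That gives 3 matching atoms.

3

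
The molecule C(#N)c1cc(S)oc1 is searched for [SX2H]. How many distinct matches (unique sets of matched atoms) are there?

1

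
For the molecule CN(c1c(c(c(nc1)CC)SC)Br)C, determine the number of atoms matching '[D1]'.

5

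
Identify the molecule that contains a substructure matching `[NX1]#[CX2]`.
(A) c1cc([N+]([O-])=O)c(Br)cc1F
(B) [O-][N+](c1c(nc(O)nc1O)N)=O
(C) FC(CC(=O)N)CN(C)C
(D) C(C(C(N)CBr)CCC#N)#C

D

[NX1]#[CX2] describes a nitrogen triple-bonded to a two-connected carbon (a nitrile).
(A) has a nitro group (-[N+](=O)[O-]) but there is no C#N triple bond.
(B) has a primary amino group (-NH2) but the nitrogen is NX3 (three connections), not NX1 triple-bonded.
(C) has a primary amide (-C(=O)NH2) but the nitrogen is NX3, not NX1.
(D) contains a nitrile (-C#N), which satisfies every atom and bond constraint.
So the answer is (D).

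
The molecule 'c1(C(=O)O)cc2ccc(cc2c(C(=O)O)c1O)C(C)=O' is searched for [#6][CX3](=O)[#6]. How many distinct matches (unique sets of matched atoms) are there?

1

[#6][CX3](=O)[#6] is the SMARTS for a ketone: a carbonyl carbon (no H) flanked by two carbons.
Exactly one fragment in the molecule meets all constraints, giving 1 match.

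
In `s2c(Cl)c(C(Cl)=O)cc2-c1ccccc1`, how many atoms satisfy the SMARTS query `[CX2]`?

The query [CX2] means: C with X2: aliphatic carbon with exactly 2 total connections.
Check the 15 heavy atoms by environment: 1× s (aromatic, X2) → no; 10× c (aromatic, X3) → no; 1× C (X3) → no; 1× O (X1) → no; 2× Cl (X1) → no.
No environment satisfies the query, so 0 matching atoms.

0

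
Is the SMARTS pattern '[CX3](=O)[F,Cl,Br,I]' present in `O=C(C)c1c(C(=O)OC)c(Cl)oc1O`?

No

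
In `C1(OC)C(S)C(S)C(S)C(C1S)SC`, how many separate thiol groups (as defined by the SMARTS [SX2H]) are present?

4

[SX2H] is the SMARTS for a thiol: an aliphatic sulfur with two connections, one being H.
The molecule carries 4 separate instances of a thiol (-SH) meeting every constraint; each maps to a distinct set of atoms, giving 4 matches.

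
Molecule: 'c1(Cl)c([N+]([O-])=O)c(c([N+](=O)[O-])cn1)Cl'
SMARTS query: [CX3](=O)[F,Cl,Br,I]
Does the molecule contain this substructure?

No

The pattern [CX3](=O)[F,Cl,Br,I] describes a carbonyl carbon bonded to a halogen — an acyl halide.
The closest candidate here is a chloro substituent, but the Cl is not on a carbonyl carbon. No other fragment satisfies the full query, so there is no match.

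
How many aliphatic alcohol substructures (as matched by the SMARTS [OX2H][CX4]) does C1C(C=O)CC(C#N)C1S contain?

0

[OX2H][CX4] is the SMARTS for an aliphatic alcohol: a hydroxyl oxygen bound to an sp3 (X4) carbon.
No fragment in the molecule satisfies every constraint, giving 0 matches.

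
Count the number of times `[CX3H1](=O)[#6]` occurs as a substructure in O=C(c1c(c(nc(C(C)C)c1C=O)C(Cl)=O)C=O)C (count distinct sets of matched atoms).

[CX3H1](=O)[#6] is the SMARTS for an aldehyde: an sp2 carbon with one H, double-bonded to O and single-bonded to carbon.
The molecule carries 2 separate instances of an aldehyde (-CHO) meeting every constraint; each maps to a distinct set of atoms, giving 2 matches.

2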